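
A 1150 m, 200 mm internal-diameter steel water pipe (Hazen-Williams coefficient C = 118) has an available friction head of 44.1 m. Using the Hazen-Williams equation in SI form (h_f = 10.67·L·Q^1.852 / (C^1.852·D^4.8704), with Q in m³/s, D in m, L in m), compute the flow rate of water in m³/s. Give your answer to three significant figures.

Q ≈ 0.0820 m³/s

Rearranging: Q = [h_f·C^1.852·D^4.8704 / (10.67·L)]^(1/1.852)
Q = [44.1·118^1.852·0.200^4.8704 / (10.67·1150)]^0.540 = 0.08201 m³/s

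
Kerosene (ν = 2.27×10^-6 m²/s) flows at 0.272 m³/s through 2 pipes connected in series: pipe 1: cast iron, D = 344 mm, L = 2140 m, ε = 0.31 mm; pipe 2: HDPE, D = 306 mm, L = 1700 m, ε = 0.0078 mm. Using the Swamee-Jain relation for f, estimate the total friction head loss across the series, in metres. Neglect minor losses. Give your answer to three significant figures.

Pipe 1: V = 2.927 m/s, Re = 4.44×10^5, ε/D = 9.01×10^-4, f = 0.01999, h_1 = f(L/D)V²/2g = 54.30 m
Pipe 2: V = 3.699 m/s, Re = 4.99×10^5, ε/D = 2.55×10^-5, f = 0.01349, h_2 = f(L/D)V²/2g = 52.27 m
Series → Q common, losses add: H = Σh = 106.6 m

H ≈ 107 m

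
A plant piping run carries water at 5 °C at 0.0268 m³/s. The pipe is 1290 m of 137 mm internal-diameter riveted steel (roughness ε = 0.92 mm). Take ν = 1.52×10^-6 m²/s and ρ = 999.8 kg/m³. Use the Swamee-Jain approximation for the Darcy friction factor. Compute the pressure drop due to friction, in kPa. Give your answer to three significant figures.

V = 4Q/(πD²) = 4·0.0268/(π·0.137²) = 1.818 m/s
Re = VD/ν = 1.818·0.137/1.52×10^-6 = 1.64×10^5 → turbulent
ε/D = 0.92/137 = 0.00672
Swamee-Jain: f = 0.03394
h_f = f(L/D)V²/(2g) = 0.03394·(1290/0.137)·1.818²/(2·9.81) = 53.83 m
Δp = ρg·h_f = 999.8·9.81·53.83 = 528.0 kPa

Δp ≈ 528 kPa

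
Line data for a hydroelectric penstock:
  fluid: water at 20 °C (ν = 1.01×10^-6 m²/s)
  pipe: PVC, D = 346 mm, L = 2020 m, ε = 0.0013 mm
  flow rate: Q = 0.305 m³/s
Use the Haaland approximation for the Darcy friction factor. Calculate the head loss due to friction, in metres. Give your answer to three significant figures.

h_f ≈ 35.9 m

V = 4Q/(πD²) = 4·0.305/(π·0.346²) = 3.244 m/s
Re = VD/ν = 3.244·0.346/1.01×10^-6 = 1.11×10^6 → turbulent
ε/D = 0.0013/346 = 3.76×10^-6
Haaland: f = 0.01145
h_f = f(L/D)V²/(2g) = 0.01145·(2020/0.346)·3.244²/(2·9.81) = 35.85 m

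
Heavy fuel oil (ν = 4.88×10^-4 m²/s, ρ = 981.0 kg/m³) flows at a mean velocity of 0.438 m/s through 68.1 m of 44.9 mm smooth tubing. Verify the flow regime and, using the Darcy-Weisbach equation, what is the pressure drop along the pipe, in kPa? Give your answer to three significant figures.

Re = VD/ν = 0.438·0.04490/4.88×10^-4 = 40.3 → laminar (Re < 2300)
f = 64/Re = 1.588
h_f = f(L/D)V²/(2g) = 1.588·(68.1/0.04490)·0.438²/(2·9.81) = 23.55 m
Δp = ρg·h_f = 981.0·9.81·23.55 = 226.7 kPa

Δp ≈ 227 kPa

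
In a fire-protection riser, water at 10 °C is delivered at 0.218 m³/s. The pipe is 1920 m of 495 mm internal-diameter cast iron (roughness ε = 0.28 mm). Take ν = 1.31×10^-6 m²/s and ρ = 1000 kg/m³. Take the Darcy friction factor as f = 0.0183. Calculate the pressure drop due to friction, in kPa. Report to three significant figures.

V = 4Q/(πD²) = 4·0.218/(π·0.495²) = 1.133 m/s
h_f = f(L/D)V²/(2g) = 0.01830·(1920/0.495)·1.133²/(2·9.81) = 4.643 m
Δp = ρg·h_f = 1000·9.81·4.643 = 45.54 kPa

Δp ≈ 45.5 kPa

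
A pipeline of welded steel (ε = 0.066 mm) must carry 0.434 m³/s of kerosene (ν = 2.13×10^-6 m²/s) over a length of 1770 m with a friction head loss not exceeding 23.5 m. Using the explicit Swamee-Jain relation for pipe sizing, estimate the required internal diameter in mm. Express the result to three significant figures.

D ≈ 450 mm

Swamee-Jain (Type III): D = 0.66·[ε^1.25·(LQ²/(gh_f))^4.75 + ν·Q^9.4·(L/(gh_f))^5.2]^0.04
LQ²/(gh_f) = 1.446; L/(gh_f) = 7.678
Term 1 = ε^1.25·(…)^4.75 = 3.43×10^-5; Term 2 = ν·Q^9.4·(…)^5.2 = 3.34×10^-5
D = 0.66·(3.43×10^-5 + 3.34×10^-5)^0.04 = 0.4495 m = 450 mm
Check: V = 2.73 m/s, Re = 5.77×10^5, f = 0.01478, h_f = 22.2 m ≈ 23.5 m ✓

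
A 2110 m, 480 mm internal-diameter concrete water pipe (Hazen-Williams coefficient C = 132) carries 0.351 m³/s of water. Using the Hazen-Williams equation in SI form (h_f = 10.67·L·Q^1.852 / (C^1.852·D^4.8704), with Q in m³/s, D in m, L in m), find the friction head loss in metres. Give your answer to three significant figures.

h_f = 10.67·2110·0.351^1.852 / (132^1.852·0.480^4.8704) = 13.66 m

h_f ≈ 13.7 m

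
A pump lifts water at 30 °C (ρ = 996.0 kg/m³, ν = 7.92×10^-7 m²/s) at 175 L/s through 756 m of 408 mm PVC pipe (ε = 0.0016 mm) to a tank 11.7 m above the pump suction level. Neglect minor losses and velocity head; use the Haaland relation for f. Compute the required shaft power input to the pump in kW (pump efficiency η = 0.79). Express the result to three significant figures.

P_shaft ≈ 29.9 kW

V = 4Q/(πD²) = 1.339 m/s; Re = 6.90×10^5; ε/D = 3.92×10^-6; f = 0.01240
h_f = f(L/D)V²/2g = 2.098 m
Total head H = z + h_f = 11.7 + 2.098 = 13.80 m
P_hyd = ρgQH = 996.0·9.81·0.175·13.80 = 23.59 kW
P_shaft = P_hyd/η = 23.59/0.79 = 29.86 kW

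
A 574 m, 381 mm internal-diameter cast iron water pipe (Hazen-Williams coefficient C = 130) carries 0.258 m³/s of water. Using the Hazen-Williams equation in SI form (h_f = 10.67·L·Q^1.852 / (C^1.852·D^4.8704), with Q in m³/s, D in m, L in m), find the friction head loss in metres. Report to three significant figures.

h_f = 10.67·574·0.258^1.852 / (130^1.852·0.381^4.8704) = 6.659 m

h_f ≈ 6.66 m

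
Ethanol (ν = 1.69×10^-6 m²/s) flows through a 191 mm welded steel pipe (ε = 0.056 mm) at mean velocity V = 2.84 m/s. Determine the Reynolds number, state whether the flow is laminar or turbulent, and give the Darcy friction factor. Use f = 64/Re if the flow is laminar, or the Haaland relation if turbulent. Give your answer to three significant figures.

Re ≈ 3.21×10^5; turbulent; f ≈ 0.0167

Re = VD/ν = 2.840·0.191/1.69×10^-6 = 3.21×10^5
Re > 4000 → turbulent; ε/D = 2.93×10^-4
Haaland: f = 0.01665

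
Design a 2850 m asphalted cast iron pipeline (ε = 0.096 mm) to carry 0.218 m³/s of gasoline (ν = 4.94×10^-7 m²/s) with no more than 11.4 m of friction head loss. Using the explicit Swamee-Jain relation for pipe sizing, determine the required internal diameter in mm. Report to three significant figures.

Swamee-Jain (Type III): D = 0.66·[ε^1.25·(LQ²/(gh_f))^4.75 + ν·Q^9.4·(L/(gh_f))^5.2]^0.04
LQ²/(gh_f) = 1.211; L/(gh_f) = 25.48
Term 1 = ε^1.25·(…)^4.75 = 2.36×10^-5; Term 2 = ν·Q^9.4·(…)^5.2 = 6.14×10^-6
D = 0.66·(2.36×10^-5 + 6.14×10^-6)^0.04 = 0.4350 m = 435 mm
Check: V = 1.47 m/s, Re = 1.29×10^6, f = 0.01481, h_f = 10.6 m ≈ 11.4 m ✓

D ≈ 435 mm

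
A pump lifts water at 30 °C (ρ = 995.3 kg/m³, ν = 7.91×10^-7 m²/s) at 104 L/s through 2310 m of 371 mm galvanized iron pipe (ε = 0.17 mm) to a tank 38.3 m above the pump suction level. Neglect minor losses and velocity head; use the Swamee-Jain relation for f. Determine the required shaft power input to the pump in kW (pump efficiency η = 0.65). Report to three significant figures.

V = 4Q/(πD²) = 0.9620 m/s; Re = 4.51×10^5; ε/D = 4.58×10^-4; f = 0.01761
h_f = f(L/D)V²/2g = 5.172 m
Total head H = z + h_f = 38.3 + 5.172 = 43.47 m
P_hyd = ρgQH = 995.3·9.81·0.104·43.47 = 44.14 kW
P_shaft = P_hyd/η = 44.14/0.65 = 67.91 kW

P_shaft ≈ 67.9 kW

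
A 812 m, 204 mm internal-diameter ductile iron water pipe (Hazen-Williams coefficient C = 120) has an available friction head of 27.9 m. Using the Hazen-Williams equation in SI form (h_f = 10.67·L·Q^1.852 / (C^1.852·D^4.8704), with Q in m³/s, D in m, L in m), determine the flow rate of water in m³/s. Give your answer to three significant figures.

Q ≈ 0.0828 m³/s

Rearranging: Q = [h_f·C^1.852·D^4.8704 / (10.67·L)]^(1/1.852)
Q = [27.9·120^1.852·0.204^4.8704 / (10.67·812)]^0.540 = 0.08280 m³/s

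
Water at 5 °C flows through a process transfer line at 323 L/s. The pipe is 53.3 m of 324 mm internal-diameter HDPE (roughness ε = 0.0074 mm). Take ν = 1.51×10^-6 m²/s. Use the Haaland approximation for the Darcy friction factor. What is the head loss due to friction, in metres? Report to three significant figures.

h_f ≈ 1.58 m

V = 4Q/(πD²) = 4·0.323/(π·0.324²) = 3.918 m/s
Re = VD/ν = 3.918·0.324/1.51×10^-6 = 8.41×10^5 → turbulent
ε/D = 0.0074/324 = 2.28×10^-5
Haaland: f = 0.01232
h_f = f(L/D)V²/(2g) = 0.01232·(53.3/0.324)·3.918²/(2·9.81) = 1.585 m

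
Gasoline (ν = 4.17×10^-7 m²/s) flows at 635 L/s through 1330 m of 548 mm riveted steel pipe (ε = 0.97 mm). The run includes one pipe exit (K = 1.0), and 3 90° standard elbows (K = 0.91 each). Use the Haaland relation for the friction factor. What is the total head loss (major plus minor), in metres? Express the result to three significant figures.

V = 4Q/(πD²) = 2.692 m/s; V²/2g = 0.3694 m
Re = 3.54×10^6, ε/D = 0.00177 → f = 0.02277 (Haaland)
Major: h_f = f(L/D)·V²/2g = 0.02277·2427·0.3694 = 20.42 m
Minor: ΣK = 3.73; h_m = ΣK·V²/2g = 1.378 m
Total H_L = 20.42 + 1.378 = 21.80 m

H_L ≈ 21.8 m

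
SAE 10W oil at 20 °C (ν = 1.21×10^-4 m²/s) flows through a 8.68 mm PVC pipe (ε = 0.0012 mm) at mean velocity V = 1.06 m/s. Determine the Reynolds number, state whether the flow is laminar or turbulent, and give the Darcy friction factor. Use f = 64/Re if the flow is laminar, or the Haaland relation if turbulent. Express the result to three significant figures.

Re ≈ 76.0; laminar; f = 64/Re ≈ 0.842

Re = VD/ν = 1.060·0.00868/1.21×10^-4 = 76.0
Re < 2300 → laminar → f = 64/Re = 0.8417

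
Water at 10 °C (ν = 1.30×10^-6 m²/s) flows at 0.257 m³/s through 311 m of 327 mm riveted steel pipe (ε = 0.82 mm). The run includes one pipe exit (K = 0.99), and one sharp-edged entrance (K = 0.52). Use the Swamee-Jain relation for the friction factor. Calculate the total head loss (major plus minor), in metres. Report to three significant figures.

H_L ≈ 12.2 m

V = 4Q/(πD²) = 3.060 m/s; V²/2g = 0.4773 m
Re = 7.70×10^5, ε/D = 0.00251 → f = 0.02518 (Swamee-Jain)
Major: h_f = f(L/D)·V²/2g = 0.02518·951.1·0.4773 = 11.43 m
Minor: ΣK = 1.51; h_m = ΣK·V²/2g = 0.7207 m
Total H_L = 11.43 + 0.7207 = 12.15 m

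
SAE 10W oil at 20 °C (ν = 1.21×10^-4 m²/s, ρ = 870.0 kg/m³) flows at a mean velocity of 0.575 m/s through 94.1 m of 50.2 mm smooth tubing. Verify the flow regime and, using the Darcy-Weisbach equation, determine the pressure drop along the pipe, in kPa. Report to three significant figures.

Δp ≈ 72.3 kPa

Re = VD/ν = 0.575·0.05020/1.21×10^-4 = 239 → laminar (Re < 2300)
f = 64/Re = 0.2683
h_f = f(L/D)V²/(2g) = 0.2683·(94.1/0.05020)·0.575²/(2·9.81) = 8.475 m
Δp = ρg·h_f = 870.0·9.81·8.475 = 72.33 kPa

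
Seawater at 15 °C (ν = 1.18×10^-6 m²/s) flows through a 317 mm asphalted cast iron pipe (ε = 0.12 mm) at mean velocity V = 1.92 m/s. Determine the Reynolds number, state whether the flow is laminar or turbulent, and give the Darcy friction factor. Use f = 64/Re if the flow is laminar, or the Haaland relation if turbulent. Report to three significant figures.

Re ≈ 5.16×10^5; turbulent; f ≈ 0.0167

Re = VD/ν = 1.920·0.317/1.18×10^-6 = 5.16×10^5
Re > 4000 → turbulent; ε/D = 3.79×10^-4
Haaland: f = 0.01673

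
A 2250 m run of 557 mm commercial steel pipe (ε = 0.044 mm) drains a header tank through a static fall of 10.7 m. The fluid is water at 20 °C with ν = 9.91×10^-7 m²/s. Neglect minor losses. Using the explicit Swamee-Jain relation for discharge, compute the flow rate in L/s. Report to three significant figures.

Q ≈ 488 L/s

Swamee-Jain (Type II): Q = -0.965·√(gD⁵h_f/L)·ln[ε/(3.7D) + √(3.17ν²L/(gD³h_f))]
√(gD⁵h_f/L) = √(9.81·0.557⁵·10.7/2250) = 0.05001
ε/(3.7D) = 2.13×10^-5; √(3.17ν²L/(gD³h_f)) = 1.97×10^-5
Q = -0.965·0.05001·ln(4.100×10^-5) = 0.4875 m³/s
Check: V = 2.00 m/s, Re = 1.12×10^6, f = 0.01305, h_f = 10.8 m ≈ 10.7 m ✓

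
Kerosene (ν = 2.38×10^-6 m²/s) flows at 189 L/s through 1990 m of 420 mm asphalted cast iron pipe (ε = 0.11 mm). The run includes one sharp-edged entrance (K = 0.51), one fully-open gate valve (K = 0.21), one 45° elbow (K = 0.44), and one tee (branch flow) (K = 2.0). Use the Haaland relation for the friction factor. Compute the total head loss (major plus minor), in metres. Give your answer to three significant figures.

V = 4Q/(πD²) = 1.364 m/s; V²/2g = 0.09485 m
Re = 2.41×10^5, ε/D = 2.62×10^-4 → f = 0.01691 (Haaland)
Major: h_f = f(L/D)·V²/2g = 0.01691·4738·0.09485 = 7.599 m
Minor: ΣK = 3.16; h_m = ΣK·V²/2g = 0.2997 m
Total H_L = 7.599 + 0.2997 = 7.899 m

H_L ≈ 7.90 m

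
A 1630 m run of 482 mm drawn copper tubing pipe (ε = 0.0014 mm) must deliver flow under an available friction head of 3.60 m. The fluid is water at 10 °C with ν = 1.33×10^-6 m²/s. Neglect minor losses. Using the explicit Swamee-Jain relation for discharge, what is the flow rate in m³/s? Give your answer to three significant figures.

Q ≈ 0.227 m³/s

Swamee-Jain (Type II): Q = -0.965·√(gD⁵h_f/L)·ln[ε/(3.7D) + √(3.17ν²L/(gD³h_f))]
√(gD⁵h_f/L) = √(9.81·0.482⁵·3.60/1630) = 0.02374
ε/(3.7D) = 7.85×10^-7; √(3.17ν²L/(gD³h_f)) = 4.81×10^-5
Q = -0.965·0.02374·ln(4.886×10^-5) = 0.2274 m³/s
Check: V = 1.25 m/s, Re = 4.52×10^5, f = 0.01338, h_f = 3.58 m ≈ 3.60 m ✓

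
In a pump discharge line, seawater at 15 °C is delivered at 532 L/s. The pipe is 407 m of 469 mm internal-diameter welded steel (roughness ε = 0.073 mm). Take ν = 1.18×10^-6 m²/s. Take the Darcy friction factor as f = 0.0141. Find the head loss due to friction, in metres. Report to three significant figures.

V = 4Q/(πD²) = 4·0.532/(π·0.469²) = 3.079 m/s
h_f = f(L/D)V²/(2g) = 0.01410·(407/0.469)·3.079²/(2·9.81) = 5.914 m

h_f ≈ 5.91 m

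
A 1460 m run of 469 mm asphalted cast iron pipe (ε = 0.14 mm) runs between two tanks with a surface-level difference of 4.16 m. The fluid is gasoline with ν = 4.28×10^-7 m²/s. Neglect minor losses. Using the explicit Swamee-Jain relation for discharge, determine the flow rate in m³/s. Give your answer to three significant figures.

Q ≈ 0.225 m³/s

Swamee-Jain (Type II): Q = -0.965·√(gD⁵h_f/L)·ln[ε/(3.7D) + √(3.17ν²L/(gD³h_f))]
√(gD⁵h_f/L) = √(9.81·0.469⁵·4.16/1460) = 0.02518
ε/(3.7D) = 8.07×10^-5; √(3.17ν²L/(gD³h_f)) = 1.42×10^-5
Q = -0.965·0.02518·ln(9.487×10^-5) = 0.2251 m³/s
Check: V = 1.30 m/s, Re = 1.43×10^6, f = 0.01553, h_f = 4.18 m ≈ 4.16 m ✓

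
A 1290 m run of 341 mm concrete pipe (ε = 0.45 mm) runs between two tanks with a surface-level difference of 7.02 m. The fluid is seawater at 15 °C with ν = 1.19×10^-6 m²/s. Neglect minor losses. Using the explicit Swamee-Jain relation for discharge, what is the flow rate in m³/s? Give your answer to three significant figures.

Swamee-Jain (Type II): Q = -0.965·√(gD⁵h_f/L)·ln[ε/(3.7D) + √(3.17ν²L/(gD³h_f))]
√(gD⁵h_f/L) = √(9.81·0.341⁵·7.02/1290) = 0.01569
ε/(3.7D) = 3.57×10^-4; √(3.17ν²L/(gD³h_f)) = 4.61×10^-5
Q = -0.965·0.01569·ln(4.027×10^-4) = 0.1184 m³/s
Check: V = 1.30 m/s, Re = 3.71×10^5, f = 0.02182, h_f = 7.07 m ≈ 7.02 m ✓

Q ≈ 0.118 m³/s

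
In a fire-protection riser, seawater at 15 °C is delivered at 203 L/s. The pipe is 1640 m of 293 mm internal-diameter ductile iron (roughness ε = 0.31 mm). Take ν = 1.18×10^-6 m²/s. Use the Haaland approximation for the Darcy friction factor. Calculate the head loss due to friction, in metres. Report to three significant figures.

h_f ≈ 52.5 m

V = 4Q/(πD²) = 4·0.203/(π·0.293²) = 3.011 m/s
Re = VD/ν = 3.011·0.293/1.18×10^-6 = 7.48×10^5 → turbulent
ε/D = 0.31/293 = 0.00106
Haaland: f = 0.02029
h_f = f(L/D)V²/(2g) = 0.02029·(1640/0.293)·3.011²/(2·9.81) = 52.46 m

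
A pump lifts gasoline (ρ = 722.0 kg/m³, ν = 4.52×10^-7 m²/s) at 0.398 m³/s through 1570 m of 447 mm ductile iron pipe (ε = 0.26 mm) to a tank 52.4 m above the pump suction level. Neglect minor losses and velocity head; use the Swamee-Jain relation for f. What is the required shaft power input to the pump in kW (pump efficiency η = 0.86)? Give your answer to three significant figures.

V = 4Q/(πD²) = 2.536 m/s; Re = 2.51×10^6; ε/D = 5.82×10^-4; f = 0.01753
h_f = f(L/D)V²/2g = 20.18 m
Total head H = z + h_f = 52.4 + 20.18 = 72.58 m
P_hyd = ρgQH = 722.0·9.81·0.398·72.58 = 204.6 kW
P_shaft = P_hyd/η = 204.6/0.86 = 237.9 kW

P_shaft ≈ 238 kW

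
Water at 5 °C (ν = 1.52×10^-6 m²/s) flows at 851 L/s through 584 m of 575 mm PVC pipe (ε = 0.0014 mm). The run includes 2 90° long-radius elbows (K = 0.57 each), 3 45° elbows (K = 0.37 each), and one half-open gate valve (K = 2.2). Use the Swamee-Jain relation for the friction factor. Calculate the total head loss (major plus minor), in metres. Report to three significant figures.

H_L ≈ 8.70 m

V = 4Q/(πD²) = 3.277 m/s; V²/2g = 0.5474 m
Re = 1.24×10^6, ε/D = 2.43×10^-6 → f = 0.01127 (Swamee-Jain)
Major: h_f = f(L/D)·V²/2g = 0.01127·1016·0.5474 = 6.265 m
Minor: ΣK = 4.45; h_m = ΣK·V²/2g = 2.436 m
Total H_L = 6.265 + 2.436 = 8.701 m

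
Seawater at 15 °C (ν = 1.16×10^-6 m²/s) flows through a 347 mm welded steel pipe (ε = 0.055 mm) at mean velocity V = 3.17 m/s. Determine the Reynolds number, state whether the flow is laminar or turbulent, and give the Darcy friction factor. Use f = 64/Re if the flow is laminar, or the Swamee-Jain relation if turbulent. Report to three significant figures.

Re = VD/ν = 3.170·0.347/1.16×10^-6 = 9.48×10^5
Re > 4000 → turbulent; ε/D = 1.59×10^-4
Swamee-Jain: f = 0.01434

Re ≈ 9.48×10^5; turbulent; f ≈ 0.0143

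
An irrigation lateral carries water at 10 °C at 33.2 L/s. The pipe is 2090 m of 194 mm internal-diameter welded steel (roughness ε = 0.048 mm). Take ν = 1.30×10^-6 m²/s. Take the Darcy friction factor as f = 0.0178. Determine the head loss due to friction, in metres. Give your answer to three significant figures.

V = 4Q/(πD²) = 4·0.0332/(π·0.194²) = 1.123 m/s
h_f = f(L/D)V²/(2g) = 0.01780·(2090/0.194)·1.123²/(2·9.81) = 12.33 m

h_f ≈ 12.3 m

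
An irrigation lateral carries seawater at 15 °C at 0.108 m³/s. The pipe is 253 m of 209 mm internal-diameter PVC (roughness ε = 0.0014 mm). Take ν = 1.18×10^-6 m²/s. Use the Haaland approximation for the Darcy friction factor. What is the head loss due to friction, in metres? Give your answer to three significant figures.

V = 4Q/(πD²) = 4·0.108/(π·0.209²) = 3.148 m/s
Re = VD/ν = 3.148·0.209/1.18×10^-6 = 5.58×10^5 → turbulent
ε/D = 0.0014/209 = 6.70×10^-6
Haaland: f = 0.01289
h_f = f(L/D)V²/(2g) = 0.01289·(253/0.209)·3.148²/(2·9.81) = 7.883 m

h_f ≈ 7.88 m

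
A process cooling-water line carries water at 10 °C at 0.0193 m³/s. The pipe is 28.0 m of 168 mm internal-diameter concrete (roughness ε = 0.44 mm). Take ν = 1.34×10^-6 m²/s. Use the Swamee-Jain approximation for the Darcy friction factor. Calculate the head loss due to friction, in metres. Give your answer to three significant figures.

V = 4Q/(πD²) = 4·0.0193/(π·0.168²) = 0.8707 m/s
Re = VD/ν = 0.8707·0.168/1.34×10^-6 = 1.09×10^5 → turbulent
ε/D = 0.44/168 = 0.00262
Swamee-Jain: f = 0.02674
h_f = f(L/D)V²/(2g) = 0.02674·(28.0/0.168)·0.8707²/(2·9.81) = 0.1722 m

h_f ≈ 0.172 m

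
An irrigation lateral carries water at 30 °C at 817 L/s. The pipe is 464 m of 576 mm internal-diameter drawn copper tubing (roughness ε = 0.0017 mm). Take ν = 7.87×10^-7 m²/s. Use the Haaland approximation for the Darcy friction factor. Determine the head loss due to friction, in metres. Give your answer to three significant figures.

h_f ≈ 4.12 m

V = 4Q/(πD²) = 4·0.817/(π·0.576²) = 3.135 m/s
Re = VD/ν = 3.135·0.576/7.87×10^-7 = 2.29×10^6 → turbulent
ε/D = 0.0017/576 = 2.95×10^-6
Haaland: f = 0.01021
h_f = f(L/D)V²/(2g) = 0.01021·(464/0.576)·3.135²/(2·9.81) = 4.121 m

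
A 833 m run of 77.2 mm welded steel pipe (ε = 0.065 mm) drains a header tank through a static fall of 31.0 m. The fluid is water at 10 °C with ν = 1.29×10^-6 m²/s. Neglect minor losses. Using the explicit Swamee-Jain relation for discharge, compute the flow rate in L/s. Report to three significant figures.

Swamee-Jain (Type II): Q = -0.965·√(gD⁵h_f/L)·ln[ε/(3.7D) + √(3.17ν²L/(gD³h_f))]
√(gD⁵h_f/L) = √(9.81·0.0772⁵·31.0/833) = 0.001001
ε/(3.7D) = 2.28×10^-4; √(3.17ν²L/(gD³h_f)) = 1.77×10^-4
Q = -0.965·0.001001·ln(4.048×10^-4) = 0.007543 m³/s
Check: V = 1.61 m/s, Re = 9.64×10^4, f = 0.02186, h_f = 31.2 m ≈ 31.0 m ✓

Q ≈ 7.54 L/s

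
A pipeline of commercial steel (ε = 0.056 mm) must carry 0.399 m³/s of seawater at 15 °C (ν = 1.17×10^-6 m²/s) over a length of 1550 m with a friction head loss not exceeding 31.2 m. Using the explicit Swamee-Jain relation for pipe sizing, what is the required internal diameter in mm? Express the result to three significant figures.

Swamee-Jain (Type III): D = 0.66·[ε^1.25·(LQ²/(gh_f))^4.75 + ν·Q^9.4·(L/(gh_f))^5.2]^0.04
LQ²/(gh_f) = 0.8062; L/(gh_f) = 5.064
Term 1 = ε^1.25·(…)^4.75 = 1.74×10^-6; Term 2 = ν·Q^9.4·(…)^5.2 = 9.57×10^-7
D = 0.66·(1.74×10^-6 + 9.57×10^-7)^0.04 = 0.3952 m = 395 mm
Check: V = 3.25 m/s, Re = 1.10×10^6, f = 0.01399, h_f = 29.6 m ≈ 31.2 m ✓

D ≈ 395 mm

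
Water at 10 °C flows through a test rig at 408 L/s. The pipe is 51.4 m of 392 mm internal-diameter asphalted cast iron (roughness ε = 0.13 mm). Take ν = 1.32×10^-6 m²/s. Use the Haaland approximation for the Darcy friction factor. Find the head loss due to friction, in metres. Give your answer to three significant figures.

V = 4Q/(πD²) = 4·0.408/(π·0.392²) = 3.381 m/s
Re = VD/ν = 3.381·0.392/1.32×10^-6 = 1.00×10^6 → turbulent
ε/D = 0.13/392 = 3.32×10^-4
Haaland: f = 0.01588
h_f = f(L/D)V²/(2g) = 0.01588·(51.4/0.392)·3.381²/(2·9.81) = 1.213 m

h_f ≈ 1.21 m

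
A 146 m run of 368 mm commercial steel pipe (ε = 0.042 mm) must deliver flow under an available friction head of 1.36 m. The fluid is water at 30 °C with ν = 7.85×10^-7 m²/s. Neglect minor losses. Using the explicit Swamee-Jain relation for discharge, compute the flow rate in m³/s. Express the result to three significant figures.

Q ≈ 0.237 m³/s

Swamee-Jain (Type II): Q = -0.965·√(gD⁵h_f/L)·ln[ε/(3.7D) + √(3.17ν²L/(gD³h_f))]
√(gD⁵h_f/L) = √(9.81·0.368⁵·1.36/146) = 0.02483
ε/(3.7D) = 3.08×10^-5; √(3.17ν²L/(gD³h_f)) = 2.07×10^-5
Q = -0.965·0.02483·ln(5.156×10^-5) = 0.2366 m³/s
Check: V = 2.22 m/s, Re = 1.04×10^6, f = 0.01367, h_f = 1.37 m ≈ 1.36 m ✓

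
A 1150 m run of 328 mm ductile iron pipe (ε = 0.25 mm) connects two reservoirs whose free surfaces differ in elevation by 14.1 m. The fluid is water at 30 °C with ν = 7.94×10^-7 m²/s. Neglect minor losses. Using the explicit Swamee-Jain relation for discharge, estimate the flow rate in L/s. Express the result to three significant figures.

Swamee-Jain (Type II): Q = -0.965·√(gD⁵h_f/L)·ln[ε/(3.7D) + √(3.17ν²L/(gD³h_f))]
√(gD⁵h_f/L) = √(9.81·0.328⁵·14.1/1150) = 0.02137
ε/(3.7D) = 2.06×10^-4; √(3.17ν²L/(gD³h_f)) = 2.17×10^-5
Q = -0.965·0.02137·ln(2.277×10^-4) = 0.1730 m³/s
Check: V = 2.05 m/s, Re = 8.46×10^5, f = 0.01894, h_f = 14.2 m ≈ 14.1 m ✓

Q ≈ 173 L/s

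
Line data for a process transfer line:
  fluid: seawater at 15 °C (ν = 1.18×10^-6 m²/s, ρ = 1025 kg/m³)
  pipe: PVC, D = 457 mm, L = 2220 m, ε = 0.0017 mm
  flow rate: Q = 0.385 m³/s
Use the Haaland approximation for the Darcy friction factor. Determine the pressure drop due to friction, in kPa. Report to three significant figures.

Δp ≈ 162 kPa

V = 4Q/(πD²) = 4·0.385/(π·0.457²) = 2.347 m/s
Re = VD/ν = 2.347·0.457/1.18×10^-6 = 9.09×10^5 → turbulent
ε/D = 0.0017/457 = 3.72×10^-6
Haaland: f = 0.01183
h_f = f(L/D)V²/(2g) = 0.01183·(2220/0.457)·2.347²/(2·9.81) = 16.14 m
Δp = ρg·h_f = 1025·9.81·16.14 = 162.3 kPa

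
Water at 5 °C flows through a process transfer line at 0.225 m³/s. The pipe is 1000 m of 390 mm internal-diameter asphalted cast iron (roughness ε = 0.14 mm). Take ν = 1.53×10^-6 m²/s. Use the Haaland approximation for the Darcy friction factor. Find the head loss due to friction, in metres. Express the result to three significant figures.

h_f ≈ 7.72 m

V = 4Q/(πD²) = 4·0.225/(π·0.390²) = 1.883 m/s
Re = VD/ν = 1.883·0.390/1.53×10^-6 = 4.80×10^5 → turbulent
ε/D = 0.14/390 = 3.59×10^-4
Haaland: f = 0.01665
h_f = f(L/D)V²/(2g) = 0.01665·(1000/0.390)·1.883²/(2·9.81) = 7.719 m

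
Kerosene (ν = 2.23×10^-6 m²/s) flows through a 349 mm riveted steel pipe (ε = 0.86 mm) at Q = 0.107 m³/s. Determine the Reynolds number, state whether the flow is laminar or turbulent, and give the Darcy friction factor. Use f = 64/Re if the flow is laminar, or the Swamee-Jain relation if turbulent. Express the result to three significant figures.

Re ≈ 1.75×10^5; turbulent; f ≈ 0.0258

V = 4Q/(πD²) = 1.119 m/s
Re = VD/ν = 1.119·0.349/2.23×10^-6 = 1.75×10^5
Re > 4000 → turbulent; ε/D = 0.00246
Swamee-Jain: f = 0.02584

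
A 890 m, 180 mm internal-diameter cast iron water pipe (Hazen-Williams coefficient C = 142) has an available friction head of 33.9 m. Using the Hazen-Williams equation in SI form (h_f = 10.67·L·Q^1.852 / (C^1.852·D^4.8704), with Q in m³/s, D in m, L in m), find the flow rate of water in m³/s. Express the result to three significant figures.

Q ≈ 0.0745 m³/s

Rearranging: Q = [h_f·C^1.852·D^4.8704 / (10.67·L)]^(1/1.852)
Q = [33.9·142^1.852·0.180^4.8704 / (10.67·890)]^0.540 = 0.07453 m³/s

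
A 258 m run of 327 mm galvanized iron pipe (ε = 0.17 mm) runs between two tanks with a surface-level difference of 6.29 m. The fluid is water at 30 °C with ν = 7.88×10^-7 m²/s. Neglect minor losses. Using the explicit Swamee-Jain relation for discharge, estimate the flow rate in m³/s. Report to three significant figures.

Swamee-Jain (Type II): Q = -0.965·√(gD⁵h_f/L)·ln[ε/(3.7D) + √(3.17ν²L/(gD³h_f))]
√(gD⁵h_f/L) = √(9.81·0.327⁵·6.29/258) = 0.02990
ε/(3.7D) = 1.41×10^-4; √(3.17ν²L/(gD³h_f)) = 1.53×10^-5
Q = -0.965·0.02990·ln(1.558×10^-4) = 0.2530 m³/s
Check: V = 3.01 m/s, Re = 1.25×10^6, f = 0.01733, h_f = 6.32 m ≈ 6.29 m ✓

Q ≈ 0.253 m³/s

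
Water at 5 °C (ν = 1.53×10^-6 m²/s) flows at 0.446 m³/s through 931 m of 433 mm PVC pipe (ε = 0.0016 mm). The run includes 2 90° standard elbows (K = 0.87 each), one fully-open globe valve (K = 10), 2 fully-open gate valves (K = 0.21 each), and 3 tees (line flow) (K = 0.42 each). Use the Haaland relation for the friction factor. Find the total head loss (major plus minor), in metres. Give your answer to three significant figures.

H_L ≈ 18.3 m

V = 4Q/(πD²) = 3.029 m/s; V²/2g = 0.4676 m
Re = 8.57×10^5, ε/D = 3.70×10^-6 → f = 0.01195 (Haaland)
Major: h_f = f(L/D)·V²/2g = 0.01195·2150·0.4676 = 12.01 m
Minor: ΣK = 13.4; h_m = ΣK·V²/2g = 6.275 m
Total H_L = 12.01 + 6.275 = 18.29 m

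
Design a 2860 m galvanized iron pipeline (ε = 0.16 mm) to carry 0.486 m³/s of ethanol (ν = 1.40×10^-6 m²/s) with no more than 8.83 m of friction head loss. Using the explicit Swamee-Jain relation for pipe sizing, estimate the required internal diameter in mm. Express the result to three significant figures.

D ≈ 638 mm

Swamee-Jain (Type III): D = 0.66·[ε^1.25·(LQ²/(gh_f))^4.75 + ν·Q^9.4·(L/(gh_f))^5.2]^0.04
LQ²/(gh_f) = 7.798; L/(gh_f) = 33.02
Term 1 = ε^1.25·(…)^4.75 = 0.311; Term 2 = ν·Q^9.4·(…)^5.2 = 0.125
D = 0.66·(0.311 + 0.125)^0.04 = 0.6384 m = 638 mm
Check: V = 1.52 m/s, Re = 6.92×10^5, f = 0.01561, h_f = 8.21 m ≈ 8.83 m ✓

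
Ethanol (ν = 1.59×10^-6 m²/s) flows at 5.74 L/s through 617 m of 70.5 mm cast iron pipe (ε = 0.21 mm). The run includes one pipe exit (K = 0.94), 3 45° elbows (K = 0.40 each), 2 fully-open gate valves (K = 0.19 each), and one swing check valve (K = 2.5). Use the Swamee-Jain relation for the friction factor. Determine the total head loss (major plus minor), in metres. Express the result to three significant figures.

H_L ≈ 27.9 m

V = 4Q/(πD²) = 1.470 m/s; V²/2g = 0.1102 m
Re = 6.52×10^4, ε/D = 0.00298 → f = 0.02834 (Swamee-Jain)
Major: h_f = f(L/D)·V²/2g = 0.02834·8752·0.1102 = 27.34 m
Minor: ΣK = 5.02; h_m = ΣK·V²/2g = 0.5532 m
Total H_L = 27.34 + 0.5532 = 27.89 m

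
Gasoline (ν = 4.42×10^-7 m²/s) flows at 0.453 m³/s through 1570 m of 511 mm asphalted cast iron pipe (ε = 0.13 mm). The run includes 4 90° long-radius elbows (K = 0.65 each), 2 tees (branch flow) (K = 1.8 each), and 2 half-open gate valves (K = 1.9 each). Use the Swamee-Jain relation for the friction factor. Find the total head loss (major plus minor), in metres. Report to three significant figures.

H_L ≈ 13.8 m

V = 4Q/(πD²) = 2.209 m/s; V²/2g = 0.2487 m
Re = 2.55×10^6, ε/D = 2.54×10^-4 → f = 0.01484 (Swamee-Jain)
Major: h_f = f(L/D)·V²/2g = 0.01484·3072·0.2487 = 11.34 m
Minor: ΣK = 10.0; h_m = ΣK·V²/2g = 2.487 m
Total H_L = 11.34 + 2.487 = 13.82 m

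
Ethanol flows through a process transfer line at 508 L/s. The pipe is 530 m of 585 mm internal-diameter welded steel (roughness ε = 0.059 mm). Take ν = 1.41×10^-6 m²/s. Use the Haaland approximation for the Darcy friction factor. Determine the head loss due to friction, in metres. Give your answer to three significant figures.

V = 4Q/(πD²) = 4·0.508/(π·0.585²) = 1.890 m/s
Re = VD/ν = 1.890·0.585/1.41×10^-6 = 7.84×10^5 → turbulent
ε/D = 0.059/585 = 1.01×10^-4
Haaland: f = 0.01362
h_f = f(L/D)V²/(2g) = 0.01362·(530/0.585)·1.890²/(2·9.81) = 2.247 m

h_f ≈ 2.25 m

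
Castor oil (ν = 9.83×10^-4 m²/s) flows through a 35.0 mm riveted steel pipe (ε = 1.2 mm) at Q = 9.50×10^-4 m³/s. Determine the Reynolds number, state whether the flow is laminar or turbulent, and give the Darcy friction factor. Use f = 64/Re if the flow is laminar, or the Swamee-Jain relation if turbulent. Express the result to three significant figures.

V = 4Q/(πD²) = 0.9874 m/s
Re = VD/ν = 0.9874·0.0350/9.83×10^-4 = 35.2
Re < 2300 → laminar → f = 64/Re = 1.820

Re ≈ 35.2; laminar; f = 64/Re ≈ 1.82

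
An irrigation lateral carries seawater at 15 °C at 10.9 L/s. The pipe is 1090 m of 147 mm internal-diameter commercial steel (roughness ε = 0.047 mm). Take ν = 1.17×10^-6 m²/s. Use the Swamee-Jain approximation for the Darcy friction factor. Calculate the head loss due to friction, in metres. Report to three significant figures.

h_f ≈ 3.16 m

V = 4Q/(πD²) = 4·0.0109/(π·0.147²) = 0.6422 m/s
Re = VD/ν = 0.6422·0.147/1.17×10^-6 = 8.07×10^4 → turbulent
ε/D = 0.047/147 = 3.20×10^-4
Swamee-Jain: f = 0.02025
h_f = f(L/D)V²/(2g) = 0.02025·(1090/0.147)·0.6422²/(2·9.81) = 3.157 m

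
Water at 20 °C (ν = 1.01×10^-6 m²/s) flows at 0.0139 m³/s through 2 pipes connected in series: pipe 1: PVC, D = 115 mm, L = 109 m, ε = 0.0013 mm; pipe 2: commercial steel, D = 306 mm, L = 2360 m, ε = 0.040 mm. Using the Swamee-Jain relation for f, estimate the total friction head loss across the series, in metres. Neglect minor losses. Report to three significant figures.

Pipe 1: V = 1.338 m/s, Re = 1.52×10^5, ε/D = 1.13×10^-5, f = 0.01648, h_1 = f(L/D)V²/2g = 1.426 m
Pipe 2: V = 0.1890 m/s, Re = 5.73×10^4, ε/D = 1.31×10^-4, f = 0.02071, h_2 = f(L/D)V²/2g = 0.2908 m
Series → Q common, losses add: H = Σh = 1.716 m

H ≈ 1.72 m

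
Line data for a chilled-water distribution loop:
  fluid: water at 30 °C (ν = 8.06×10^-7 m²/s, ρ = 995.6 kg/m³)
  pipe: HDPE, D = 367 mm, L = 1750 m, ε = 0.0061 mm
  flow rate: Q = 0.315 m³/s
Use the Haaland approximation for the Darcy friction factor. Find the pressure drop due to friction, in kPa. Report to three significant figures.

Δp ≈ 240 kPa

V = 4Q/(πD²) = 4·0.315/(π·0.367²) = 2.978 m/s
Re = VD/ν = 2.978·0.367/8.06×10^-7 = 1.36×10^6 → turbulent
ε/D = 0.0061/367 = 1.66×10^-5
Haaland: f = 0.01140
h_f = f(L/D)V²/(2g) = 0.01140·(1750/0.367)·2.978²/(2·9.81) = 24.56 m
Δp = ρg·h_f = 995.6·9.81·24.56 = 239.9 kPa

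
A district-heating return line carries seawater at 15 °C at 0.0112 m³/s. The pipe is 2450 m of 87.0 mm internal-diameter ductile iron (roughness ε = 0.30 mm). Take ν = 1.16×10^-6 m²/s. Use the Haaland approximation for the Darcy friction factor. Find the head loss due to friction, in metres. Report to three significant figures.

h_f ≈ 143 m

V = 4Q/(πD²) = 4·0.0112/(π·0.0870²) = 1.884 m/s
Re = VD/ν = 1.884·0.0870/1.16×10^-6 = 1.41×10^5 → turbulent
ε/D = 0.30/87.0 = 0.00345
Haaland: f = 0.02804
h_f = f(L/D)V²/(2g) = 0.02804·(2450/0.0870)·1.884²/(2·9.81) = 142.9 m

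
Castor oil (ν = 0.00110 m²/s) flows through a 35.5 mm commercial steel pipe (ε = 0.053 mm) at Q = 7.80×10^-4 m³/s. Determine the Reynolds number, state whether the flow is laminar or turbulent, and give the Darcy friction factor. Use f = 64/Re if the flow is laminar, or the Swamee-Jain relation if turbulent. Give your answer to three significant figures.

V = 4Q/(πD²) = 0.7880 m/s
Re = VD/ν = 0.7880·0.0355/0.00110 = 25.4
Re < 2300 → laminar → f = 64/Re = 2.516

Re ≈ 25.4; laminar; f = 64/Re ≈ 2.52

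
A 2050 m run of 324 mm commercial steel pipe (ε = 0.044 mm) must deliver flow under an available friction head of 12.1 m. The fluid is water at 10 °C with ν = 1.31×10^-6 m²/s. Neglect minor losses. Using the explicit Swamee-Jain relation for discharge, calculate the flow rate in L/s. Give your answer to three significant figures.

Q ≈ 129 L/s

Swamee-Jain (Type II): Q = -0.965·√(gD⁵h_f/L)·ln[ε/(3.7D) + √(3.17ν²L/(gD³h_f))]
√(gD⁵h_f/L) = √(9.81·0.324⁵·12.1/2050) = 0.01438
ε/(3.7D) = 3.67×10^-5; √(3.17ν²L/(gD³h_f)) = 5.26×10^-5
Q = -0.965·0.01438·ln(8.926×10^-5) = 0.1294 m³/s
Check: V = 1.57 m/s, Re = 3.88×10^5, f = 0.01528, h_f = 12.1 m ≈ 12.1 m ✓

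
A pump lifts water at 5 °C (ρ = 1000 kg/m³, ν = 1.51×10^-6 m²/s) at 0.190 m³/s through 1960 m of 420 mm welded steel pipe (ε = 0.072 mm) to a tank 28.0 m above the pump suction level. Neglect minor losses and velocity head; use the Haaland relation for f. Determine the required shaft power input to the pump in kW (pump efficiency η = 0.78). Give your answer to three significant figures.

P_shaft ≈ 83.4 kW

V = 4Q/(πD²) = 1.371 m/s; Re = 3.81×10^5; ε/D = 1.71×10^-4; f = 0.01542
h_f = f(L/D)V²/2g = 6.897 m
Total head H = z + h_f = 28.0 + 6.897 = 34.90 m
P_hyd = ρgQH = 1000·9.81·0.190·34.90 = 65.04 kW
P_shaft = P_hyd/η = 65.04/0.78 = 83.39 kW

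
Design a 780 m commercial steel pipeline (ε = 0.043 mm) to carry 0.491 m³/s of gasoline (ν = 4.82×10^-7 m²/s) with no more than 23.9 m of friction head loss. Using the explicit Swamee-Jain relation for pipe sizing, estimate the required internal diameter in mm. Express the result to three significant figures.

Swamee-Jain (Type III): D = 0.66·[ε^1.25·(LQ²/(gh_f))^4.75 + ν·Q^9.4·(L/(gh_f))^5.2]^0.04
LQ²/(gh_f) = 0.8020; L/(gh_f) = 3.327
Term 1 = ε^1.25·(…)^4.75 = 1.22×10^-6; Term 2 = ν·Q^9.4·(…)^5.2 = 3.12×10^-7
D = 0.66·(1.22×10^-6 + 3.12×10^-7)^0.04 = 0.3863 m = 386 mm
Check: V = 4.19 m/s, Re = 3.36×10^6, f = 0.01278, h_f = 23.1 m ≈ 23.9 m ✓

D ≈ 386 mm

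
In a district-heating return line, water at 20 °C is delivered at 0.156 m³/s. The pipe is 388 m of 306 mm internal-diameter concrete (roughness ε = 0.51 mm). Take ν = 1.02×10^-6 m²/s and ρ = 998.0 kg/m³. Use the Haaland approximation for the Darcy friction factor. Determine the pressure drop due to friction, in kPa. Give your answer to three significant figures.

V = 4Q/(πD²) = 4·0.156/(π·0.306²) = 2.121 m/s
Re = VD/ν = 2.121·0.306/1.02×10^-6 = 6.36×10^5 → turbulent
ε/D = 0.51/306 = 0.00167
Haaland: f = 0.02266
h_f = f(L/D)V²/(2g) = 0.02266·(388/0.306)·2.121²/(2·9.81) = 6.589 m
Δp = ρg·h_f = 998.0·9.81·6.589 = 64.51 kPa

Δp ≈ 64.5 kPa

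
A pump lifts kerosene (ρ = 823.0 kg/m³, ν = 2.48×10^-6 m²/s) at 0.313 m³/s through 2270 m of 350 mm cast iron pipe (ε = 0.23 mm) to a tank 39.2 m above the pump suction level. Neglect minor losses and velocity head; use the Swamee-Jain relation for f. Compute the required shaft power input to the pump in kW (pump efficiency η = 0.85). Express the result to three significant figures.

P_shaft ≈ 312 kW

V = 4Q/(πD²) = 3.253 m/s; Re = 4.59×10^5; ε/D = 6.57×10^-4; f = 0.01876
h_f = f(L/D)V²/2g = 65.64 m
Total head H = z + h_f = 39.2 + 65.64 = 104.8 m
P_hyd = ρgQH = 823.0·9.81·0.313·104.8 = 264.9 kW
P_shaft = P_hyd/η = 264.9/0.85 = 311.7 kW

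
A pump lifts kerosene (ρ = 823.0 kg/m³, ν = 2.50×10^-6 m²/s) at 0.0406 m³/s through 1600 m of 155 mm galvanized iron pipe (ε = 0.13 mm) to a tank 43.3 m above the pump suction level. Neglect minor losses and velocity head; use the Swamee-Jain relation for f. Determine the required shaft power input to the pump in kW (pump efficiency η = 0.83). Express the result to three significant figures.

P_shaft ≈ 37.5 kW

V = 4Q/(πD²) = 2.152 m/s; Re = 1.33×10^5; ε/D = 8.39×10^-4; f = 0.02118
h_f = f(L/D)V²/2g = 51.59 m
Total head H = z + h_f = 43.3 + 51.59 = 94.89 m
P_hyd = ρgQH = 823.0·9.81·0.0406·94.89 = 31.10 kW
P_shaft = P_hyd/η = 31.10/0.83 = 37.47 kW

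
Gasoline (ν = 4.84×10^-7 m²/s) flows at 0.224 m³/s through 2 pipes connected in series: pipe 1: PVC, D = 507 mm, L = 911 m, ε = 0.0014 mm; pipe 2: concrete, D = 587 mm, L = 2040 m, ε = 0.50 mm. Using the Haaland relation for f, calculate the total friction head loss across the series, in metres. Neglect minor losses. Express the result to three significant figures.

Pipe 1: V = 1.110 m/s, Re = 1.16×10^6, ε/D = 2.76×10^-6, f = 0.01135, h_1 = f(L/D)V²/2g = 1.279 m
Pipe 2: V = 0.8277 m/s, Re = 1.00×10^6, ε/D = 8.52×10^-4, f = 0.01923, h_2 = f(L/D)V²/2g = 2.333 m
Series → Q common, losses add: H = Σh = 3.613 m

H ≈ 3.61 m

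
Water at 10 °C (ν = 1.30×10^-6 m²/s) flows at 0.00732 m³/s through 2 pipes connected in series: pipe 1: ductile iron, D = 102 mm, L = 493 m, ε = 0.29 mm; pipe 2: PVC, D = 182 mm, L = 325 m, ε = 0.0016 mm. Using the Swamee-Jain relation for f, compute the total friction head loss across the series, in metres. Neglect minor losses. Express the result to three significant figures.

Pipe 1: V = 0.8958 m/s, Re = 7.03×10^4, ε/D = 0.00284, f = 0.02792, h_1 = f(L/D)V²/2g = 5.519 m
Pipe 2: V = 0.2814 m/s, Re = 3.94×10^4, ε/D = 8.79×10^-6, f = 0.02195, h_2 = f(L/D)V²/2g = 0.1582 m
Series → Q common, losses add: H = Σh = 5.678 m

H ≈ 5.68 m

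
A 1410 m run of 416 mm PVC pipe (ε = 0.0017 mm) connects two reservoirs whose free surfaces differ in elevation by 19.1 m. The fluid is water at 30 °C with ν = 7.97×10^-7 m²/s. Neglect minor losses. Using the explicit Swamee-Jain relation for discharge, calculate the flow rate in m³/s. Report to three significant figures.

Q ≈ 0.435 m³/s

Swamee-Jain (Type II): Q = -0.965·√(gD⁵h_f/L)·ln[ε/(3.7D) + √(3.17ν²L/(gD³h_f))]
√(gD⁵h_f/L) = √(9.81·0.416⁵·19.1/1410) = 0.04069
ε/(3.7D) = 1.10×10^-6; √(3.17ν²L/(gD³h_f)) = 1.45×10^-5
Q = -0.965·0.04069·ln(1.561×10^-5) = 0.4346 m³/s
Check: V = 3.20 m/s, Re = 1.67×10^6, f = 0.01081, h_f = 19.1 m ≈ 19.1 m ✓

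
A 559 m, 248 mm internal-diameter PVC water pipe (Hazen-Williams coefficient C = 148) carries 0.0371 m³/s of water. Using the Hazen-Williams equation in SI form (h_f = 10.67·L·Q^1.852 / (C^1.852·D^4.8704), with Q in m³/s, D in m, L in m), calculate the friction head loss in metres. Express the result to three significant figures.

h_f = 10.67·559·0.0371^1.852 / (148^1.852·0.248^4.8704) = 1.138 m

h_f ≈ 1.14 m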